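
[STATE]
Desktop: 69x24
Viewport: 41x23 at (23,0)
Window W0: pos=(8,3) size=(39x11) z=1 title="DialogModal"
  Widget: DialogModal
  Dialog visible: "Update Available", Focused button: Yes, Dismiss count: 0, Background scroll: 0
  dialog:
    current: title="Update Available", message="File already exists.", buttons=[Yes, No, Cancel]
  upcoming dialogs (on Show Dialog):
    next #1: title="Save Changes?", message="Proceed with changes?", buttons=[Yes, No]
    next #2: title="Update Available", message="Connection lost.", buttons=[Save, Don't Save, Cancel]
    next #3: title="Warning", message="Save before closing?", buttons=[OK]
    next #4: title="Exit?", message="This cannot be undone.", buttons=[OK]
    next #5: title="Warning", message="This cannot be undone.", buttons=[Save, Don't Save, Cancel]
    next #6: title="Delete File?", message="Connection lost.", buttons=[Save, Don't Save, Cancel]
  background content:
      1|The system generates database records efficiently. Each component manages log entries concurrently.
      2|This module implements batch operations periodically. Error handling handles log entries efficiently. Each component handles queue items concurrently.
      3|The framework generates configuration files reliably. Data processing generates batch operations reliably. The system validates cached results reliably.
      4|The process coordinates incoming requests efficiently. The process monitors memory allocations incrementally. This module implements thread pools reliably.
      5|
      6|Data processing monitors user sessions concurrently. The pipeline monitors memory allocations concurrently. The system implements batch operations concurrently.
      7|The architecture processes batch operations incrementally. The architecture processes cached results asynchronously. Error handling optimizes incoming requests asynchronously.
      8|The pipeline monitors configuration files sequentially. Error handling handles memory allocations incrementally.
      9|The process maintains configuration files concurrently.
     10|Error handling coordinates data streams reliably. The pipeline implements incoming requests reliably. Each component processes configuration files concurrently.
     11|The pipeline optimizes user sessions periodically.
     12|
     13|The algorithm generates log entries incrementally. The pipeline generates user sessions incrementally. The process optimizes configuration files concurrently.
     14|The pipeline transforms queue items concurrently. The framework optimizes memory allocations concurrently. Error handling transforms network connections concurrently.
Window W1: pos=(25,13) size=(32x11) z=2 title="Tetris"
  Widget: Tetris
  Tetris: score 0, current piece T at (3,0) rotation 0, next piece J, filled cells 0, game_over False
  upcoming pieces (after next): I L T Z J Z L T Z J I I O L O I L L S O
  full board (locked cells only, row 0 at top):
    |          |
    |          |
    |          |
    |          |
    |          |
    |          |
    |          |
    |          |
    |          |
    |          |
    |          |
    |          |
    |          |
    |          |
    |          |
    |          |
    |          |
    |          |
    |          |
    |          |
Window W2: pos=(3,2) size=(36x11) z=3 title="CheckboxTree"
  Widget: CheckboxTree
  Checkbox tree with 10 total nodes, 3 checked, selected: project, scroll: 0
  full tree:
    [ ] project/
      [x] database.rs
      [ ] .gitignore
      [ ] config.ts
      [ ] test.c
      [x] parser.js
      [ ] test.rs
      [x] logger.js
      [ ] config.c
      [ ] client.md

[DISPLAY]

                                         
                                         
━━━━━━━━━━━━━━━┓                         
               ┃━━━━━━━┓                 
───────────────┨       ┃                 
               ┃───────┨                 
               ┃records┃                 
               ┃peratio┃                 
               ┃uration┃                 
               ┃ng requ┃                 
               ┃       ┃                 
               ┃session┃                 
━━━━━━━━━━━━━━━┛ch oper┃                 
━━┏━━━━━━━━━━━━━━━━━━━━━━━━━━━━━━┓       
  ┃ Tetris                       ┃       
  ┠──────────────────────────────┨       
  ┃          │Next:              ┃       
  ┃          │█                  ┃       
  ┃          │███                ┃       
  ┃          │                   ┃       
  ┃          │                   ┃       
  ┃          │                   ┃       
  ┃          │Score:             ┃       


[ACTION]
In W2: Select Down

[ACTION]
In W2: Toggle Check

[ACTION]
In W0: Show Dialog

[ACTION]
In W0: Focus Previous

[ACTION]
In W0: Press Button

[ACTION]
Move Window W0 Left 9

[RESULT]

                                         
                                         
━━━━━━━━━━━━━━━┓                         
               ┃                         
───────────────┨                         
               ┃                         
               ┃                         
               ┃                         
               ┃                         
               ┃                         
               ┃                         
               ┃                         
━━━━━━━━━━━━━━━┛                         
━━┏━━━━━━━━━━━━━━━━━━━━━━━━━━━━━━┓       
  ┃ Tetris                       ┃       
  ┠──────────────────────────────┨       
  ┃          │Next:              ┃       
  ┃          │█                  ┃       
  ┃          │███                ┃       
  ┃          │                   ┃       
  ┃          │                   ┃       
  ┃          │                   ┃       
  ┃          │Score:             ┃       


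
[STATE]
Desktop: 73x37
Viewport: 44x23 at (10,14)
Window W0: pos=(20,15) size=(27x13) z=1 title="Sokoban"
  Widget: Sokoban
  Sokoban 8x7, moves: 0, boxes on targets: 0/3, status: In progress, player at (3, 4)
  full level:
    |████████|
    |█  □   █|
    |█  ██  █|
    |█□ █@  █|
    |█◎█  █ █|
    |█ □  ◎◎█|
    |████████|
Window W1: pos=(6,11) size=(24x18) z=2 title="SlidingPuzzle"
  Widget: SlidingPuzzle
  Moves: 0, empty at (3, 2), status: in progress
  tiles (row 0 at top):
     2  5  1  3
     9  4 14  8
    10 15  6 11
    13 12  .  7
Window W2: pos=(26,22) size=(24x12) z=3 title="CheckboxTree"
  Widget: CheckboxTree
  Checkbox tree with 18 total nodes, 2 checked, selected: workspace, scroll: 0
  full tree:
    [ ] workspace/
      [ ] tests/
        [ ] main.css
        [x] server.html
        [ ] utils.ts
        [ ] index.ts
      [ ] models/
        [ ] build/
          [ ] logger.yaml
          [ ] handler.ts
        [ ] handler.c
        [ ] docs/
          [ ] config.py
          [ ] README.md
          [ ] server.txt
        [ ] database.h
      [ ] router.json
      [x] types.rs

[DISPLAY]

──┬────┬────┬────┐ ┃                        
2 │  5 │  1 │  3 │ ┃━━━━━━━━━━━━━━━━┓       
──┼────┼────┼────┤ ┃                ┃       
9 │  4 │ 14 │  8 │ ┃────────────────┨       
──┼────┼────┼────┤ ┃                ┃       
0 │ 15 │  6 │ 11 │ ┃                ┃       
──┼────┼────┼────┤ ┃                ┃       
3 │ 12 │    │  7 │ ┃                ┃       
──┴────┴────┴───┏━━━━━━━━━━━━━━━━━━━━━━┓    
es: 0           ┃ CheckboxTree         ┃    
                ┠──────────────────────┨    
                ┃>[-] workspace/       ┃    
                ┃   [-] tests/         ┃    
                ┃     [ ] main.css     ┃    
━━━━━━━━━━━━━━━━┃     [x] server.html  ┃    
                ┃     [ ] utils.ts     ┃    
                ┃     [ ] index.ts     ┃    
                ┃   [ ] models/        ┃    
                ┃     [ ] build/       ┃    
                ┗━━━━━━━━━━━━━━━━━━━━━━┛    
                                            
                                            
                                            


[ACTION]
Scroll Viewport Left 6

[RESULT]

  ┃┌────┬────┬────┬────┐ ┃                  
  ┃│  2 │  5 │  1 │  3 │ ┃━━━━━━━━━━━━━━━━┓ 
  ┃├────┼────┼────┼────┤ ┃                ┃ 
  ┃│  9 │  4 │ 14 │  8 │ ┃────────────────┨ 
  ┃├────┼────┼────┼────┤ ┃                ┃ 
  ┃│ 10 │ 15 │  6 │ 11 │ ┃                ┃ 
  ┃├────┼────┼────┼────┤ ┃                ┃ 
  ┃│ 13 │ 12 │    │  7 │ ┃                ┃ 
  ┃└────┴────┴────┴───┏━━━━━━━━━━━━━━━━━━━━━
  ┃Moves: 0           ┃ CheckboxTree        
  ┃                   ┠─────────────────────
  ┃                   ┃>[-] workspace/      
  ┃                   ┃   [-] tests/        
  ┃                   ┃     [ ] main.css    
  ┗━━━━━━━━━━━━━━━━━━━┃     [x] server.html 
                      ┃     [ ] utils.ts    
                      ┃     [ ] index.ts    
                      ┃   [ ] models/       
                      ┃     [ ] build/      
                      ┗━━━━━━━━━━━━━━━━━━━━━
                                            
                                            
                                            


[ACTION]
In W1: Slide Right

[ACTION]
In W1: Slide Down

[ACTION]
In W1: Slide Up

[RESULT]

  ┃┌────┬────┬────┬────┐ ┃                  
  ┃│  2 │  5 │  1 │  3 │ ┃━━━━━━━━━━━━━━━━┓ 
  ┃├────┼────┼────┼────┤ ┃                ┃ 
  ┃│  9 │  4 │ 14 │  8 │ ┃────────────────┨ 
  ┃├────┼────┼────┼────┤ ┃                ┃ 
  ┃│ 10 │ 15 │  6 │ 11 │ ┃                ┃ 
  ┃├────┼────┼────┼────┤ ┃                ┃ 
  ┃│ 13 │    │ 12 │  7 │ ┃                ┃ 
  ┃└────┴────┴────┴───┏━━━━━━━━━━━━━━━━━━━━━
  ┃Moves: 3           ┃ CheckboxTree        
  ┃                   ┠─────────────────────
  ┃                   ┃>[-] workspace/      
  ┃                   ┃   [-] tests/        
  ┃                   ┃     [ ] main.css    
  ┗━━━━━━━━━━━━━━━━━━━┃     [x] server.html 
                      ┃     [ ] utils.ts    
                      ┃     [ ] index.ts    
                      ┃   [ ] models/       
                      ┃     [ ] build/      
                      ┗━━━━━━━━━━━━━━━━━━━━━
                                            
                                            
                                            


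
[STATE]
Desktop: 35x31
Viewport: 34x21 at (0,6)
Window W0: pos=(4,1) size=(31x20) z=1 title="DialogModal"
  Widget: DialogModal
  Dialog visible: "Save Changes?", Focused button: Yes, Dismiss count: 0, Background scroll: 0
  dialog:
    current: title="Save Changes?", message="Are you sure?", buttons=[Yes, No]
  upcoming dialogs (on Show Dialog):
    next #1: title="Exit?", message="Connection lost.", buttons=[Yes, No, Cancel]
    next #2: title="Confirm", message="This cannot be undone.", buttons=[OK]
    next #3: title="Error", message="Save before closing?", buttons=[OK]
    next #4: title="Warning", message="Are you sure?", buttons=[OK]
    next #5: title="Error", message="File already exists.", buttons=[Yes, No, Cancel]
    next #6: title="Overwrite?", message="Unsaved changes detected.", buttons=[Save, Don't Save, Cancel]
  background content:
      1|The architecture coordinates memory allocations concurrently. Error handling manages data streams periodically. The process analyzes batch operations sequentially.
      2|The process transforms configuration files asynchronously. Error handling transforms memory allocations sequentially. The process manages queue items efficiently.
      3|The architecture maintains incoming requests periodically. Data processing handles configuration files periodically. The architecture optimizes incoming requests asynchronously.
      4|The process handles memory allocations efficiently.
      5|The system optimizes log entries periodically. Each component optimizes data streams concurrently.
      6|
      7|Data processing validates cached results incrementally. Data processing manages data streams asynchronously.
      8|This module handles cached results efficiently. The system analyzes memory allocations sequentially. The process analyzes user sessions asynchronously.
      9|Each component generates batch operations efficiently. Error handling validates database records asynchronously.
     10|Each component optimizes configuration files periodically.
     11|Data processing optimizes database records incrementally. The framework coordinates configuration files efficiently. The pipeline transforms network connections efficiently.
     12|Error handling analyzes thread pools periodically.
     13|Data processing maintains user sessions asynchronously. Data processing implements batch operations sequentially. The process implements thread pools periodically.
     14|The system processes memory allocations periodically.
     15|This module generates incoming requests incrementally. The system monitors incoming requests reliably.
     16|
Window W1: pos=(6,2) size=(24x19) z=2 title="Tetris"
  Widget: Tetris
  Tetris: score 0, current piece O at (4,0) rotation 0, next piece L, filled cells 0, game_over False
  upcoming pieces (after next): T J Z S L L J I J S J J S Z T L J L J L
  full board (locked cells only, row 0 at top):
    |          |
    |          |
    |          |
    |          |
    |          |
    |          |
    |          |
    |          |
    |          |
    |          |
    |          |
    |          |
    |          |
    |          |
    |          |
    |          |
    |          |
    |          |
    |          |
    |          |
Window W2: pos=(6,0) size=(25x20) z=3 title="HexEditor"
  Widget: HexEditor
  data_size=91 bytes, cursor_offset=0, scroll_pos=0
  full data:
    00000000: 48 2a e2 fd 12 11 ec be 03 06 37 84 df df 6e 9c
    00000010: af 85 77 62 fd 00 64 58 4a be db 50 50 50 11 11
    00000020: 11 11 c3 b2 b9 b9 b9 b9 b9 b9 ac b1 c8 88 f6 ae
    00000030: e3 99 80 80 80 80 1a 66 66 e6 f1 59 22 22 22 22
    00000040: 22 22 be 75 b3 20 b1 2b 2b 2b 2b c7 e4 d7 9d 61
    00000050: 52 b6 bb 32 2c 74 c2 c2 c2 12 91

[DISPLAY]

    ┃T┃00000030  e3 99 80 80 8┃ in
    ┃T┃00000040  22 22 be 75 b┃ al
    ┃T┃00000050  52 b6 bb 32 2┃ntr
    ┃ ┃                       ┃   
    ┃D┃                       ┃cac
    ┃T┃                       ┃ re
    ┃E┃                       ┃atc
    ┃E┃                       ┃onf
    ┃D┃                       ┃dat
    ┃E┃                       ┃rea
    ┃D┃                       ┃use
    ┃T┃                       ┃y a
    ┃T┃                       ┃min
    ┃ ┗━━━━━━━━━━━━━━━━━━━━━━━┛   
    ┗━┗━━━━━━━━━━━━━━━━━━━━━━┛━━━━
                                  
                                  
                                  
                                  
                                  
                                  


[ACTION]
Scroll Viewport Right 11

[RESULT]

   ┃T┃00000030  e3 99 80 80 8┃ in┃
   ┃T┃00000040  22 22 be 75 b┃ al┃
   ┃T┃00000050  52 b6 bb 32 2┃ntr┃
   ┃ ┃                       ┃   ┃
   ┃D┃                       ┃cac┃
   ┃T┃                       ┃ re┃
   ┃E┃                       ┃atc┃
   ┃E┃                       ┃onf┃
   ┃D┃                       ┃dat┃
   ┃E┃                       ┃rea┃
   ┃D┃                       ┃use┃
   ┃T┃                       ┃y a┃
   ┃T┃                       ┃min┃
   ┃ ┗━━━━━━━━━━━━━━━━━━━━━━━┛   ┃
   ┗━┗━━━━━━━━━━━━━━━━━━━━━━┛━━━━┛
                                  
                                  
                                  
                                  
                                  
                                  


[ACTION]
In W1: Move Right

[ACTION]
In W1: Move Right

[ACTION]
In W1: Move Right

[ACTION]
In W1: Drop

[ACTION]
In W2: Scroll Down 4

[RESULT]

   ┃T┃                       ┃ in┃
   ┃T┃                       ┃ al┃
   ┃T┃                       ┃ntr┃
   ┃ ┃                       ┃   ┃
   ┃D┃                       ┃cac┃
   ┃T┃                       ┃ re┃
   ┃E┃                       ┃atc┃
   ┃E┃                       ┃onf┃
   ┃D┃                       ┃dat┃
   ┃E┃                       ┃rea┃
   ┃D┃                       ┃use┃
   ┃T┃                       ┃y a┃
   ┃T┃                       ┃min┃
   ┃ ┗━━━━━━━━━━━━━━━━━━━━━━━┛   ┃
   ┗━┗━━━━━━━━━━━━━━━━━━━━━━┛━━━━┛
                                  
                                  
                                  
                                  
                                  
                                  


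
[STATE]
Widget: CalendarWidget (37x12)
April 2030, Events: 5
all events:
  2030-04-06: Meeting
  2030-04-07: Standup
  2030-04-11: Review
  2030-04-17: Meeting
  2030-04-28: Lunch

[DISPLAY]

              April 2030             
Mo Tu We Th Fr Sa Su                 
 1  2  3  4  5  6*  7*               
 8  9 10 11* 12 13 14                
15 16 17* 18 19 20 21                
22 23 24 25 26 27 28*                
29 30                                
                                     
                                     
                                     
                                     
                                     


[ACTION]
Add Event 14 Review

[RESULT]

              April 2030             
Mo Tu We Th Fr Sa Su                 
 1  2  3  4  5  6*  7*               
 8  9 10 11* 12 13 14*               
15 16 17* 18 19 20 21                
22 23 24 25 26 27 28*                
29 30                                
                                     
                                     
                                     
                                     
                                     


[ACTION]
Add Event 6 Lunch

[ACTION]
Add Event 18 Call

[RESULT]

              April 2030             
Mo Tu We Th Fr Sa Su                 
 1  2  3  4  5  6*  7*               
 8  9 10 11* 12 13 14*               
15 16 17* 18* 19 20 21               
22 23 24 25 26 27 28*                
29 30                                
                                     
                                     
                                     
                                     
                                     


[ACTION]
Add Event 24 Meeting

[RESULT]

              April 2030             
Mo Tu We Th Fr Sa Su                 
 1  2  3  4  5  6*  7*               
 8  9 10 11* 12 13 14*               
15 16 17* 18* 19 20 21               
22 23 24* 25 26 27 28*               
29 30                                
                                     
                                     
                                     
                                     
                                     


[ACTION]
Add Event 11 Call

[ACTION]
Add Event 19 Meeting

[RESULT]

              April 2030             
Mo Tu We Th Fr Sa Su                 
 1  2  3  4  5  6*  7*               
 8  9 10 11* 12 13 14*               
15 16 17* 18* 19* 20 21              
22 23 24* 25 26 27 28*               
29 30                                
                                     
                                     
                                     
                                     
                                     


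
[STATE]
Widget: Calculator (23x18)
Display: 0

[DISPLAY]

                      0
┌───┬───┬───┬───┐      
│ 7 │ 8 │ 9 │ ÷ │      
├───┼───┼───┼───┤      
│ 4 │ 5 │ 6 │ × │      
├───┼───┼───┼───┤      
│ 1 │ 2 │ 3 │ - │      
├───┼───┼───┼───┤      
│ 0 │ . │ = │ + │      
├───┼───┼───┼───┤      
│ C │ MC│ MR│ M+│      
└───┴───┴───┴───┘      
                       
                       
                       
                       
                       
                       


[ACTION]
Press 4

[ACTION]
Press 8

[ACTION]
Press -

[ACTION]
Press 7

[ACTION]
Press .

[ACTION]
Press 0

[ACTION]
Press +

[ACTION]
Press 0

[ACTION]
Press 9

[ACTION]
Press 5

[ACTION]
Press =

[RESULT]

                    136
┌───┬───┬───┬───┐      
│ 7 │ 8 │ 9 │ ÷ │      
├───┼───┼───┼───┤      
│ 4 │ 5 │ 6 │ × │      
├───┼───┼───┼───┤      
│ 1 │ 2 │ 3 │ - │      
├───┼───┼───┼───┤      
│ 0 │ . │ = │ + │      
├───┼───┼───┼───┤      
│ C │ MC│ MR│ M+│      
└───┴───┴───┴───┘      
                       
                       
                       
                       
                       
                       


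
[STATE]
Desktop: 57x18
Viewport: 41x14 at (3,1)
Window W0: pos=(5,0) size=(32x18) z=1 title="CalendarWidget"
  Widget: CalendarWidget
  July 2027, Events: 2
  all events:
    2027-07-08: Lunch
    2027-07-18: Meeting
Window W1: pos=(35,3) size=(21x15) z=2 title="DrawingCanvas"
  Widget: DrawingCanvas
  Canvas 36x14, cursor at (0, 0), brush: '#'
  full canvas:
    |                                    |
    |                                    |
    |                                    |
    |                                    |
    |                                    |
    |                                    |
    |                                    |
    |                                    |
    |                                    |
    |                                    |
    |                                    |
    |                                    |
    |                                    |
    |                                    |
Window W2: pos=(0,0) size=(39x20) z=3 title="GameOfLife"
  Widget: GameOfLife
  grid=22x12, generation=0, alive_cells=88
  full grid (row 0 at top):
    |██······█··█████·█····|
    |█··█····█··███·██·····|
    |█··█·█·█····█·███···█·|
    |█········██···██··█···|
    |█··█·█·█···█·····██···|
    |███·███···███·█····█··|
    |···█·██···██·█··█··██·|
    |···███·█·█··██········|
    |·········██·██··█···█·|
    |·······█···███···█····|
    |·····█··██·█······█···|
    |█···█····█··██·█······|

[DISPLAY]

ameOfLife                          ┃     
───────────────────────────────────┨     
n: 0                               ┃━━━━━
······█··█████·█····               ┃awing
·█····█··███·██·····               ┃─────
·█·█·█····█·███···█·               ┃     
·······██···██··█···               ┃     
·█·█·█···█·····██···               ┃     
█·███···███·█····█··               ┃     
·█·██···██·█··█··██·               ┃     
·███·█·█··██········               ┃     
·······██·██··█···█·               ┃     
·····█···███···█····               ┃     
···█··██·█······█···               ┃     


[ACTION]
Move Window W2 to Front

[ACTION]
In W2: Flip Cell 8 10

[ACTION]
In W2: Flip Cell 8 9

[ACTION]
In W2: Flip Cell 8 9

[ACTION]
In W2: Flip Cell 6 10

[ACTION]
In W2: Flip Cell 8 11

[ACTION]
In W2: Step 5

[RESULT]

ameOfLife                          ┃     
───────────────────────────────────┨     
n: 5                               ┃━━━━━
········██··········               ┃awing
·····██···█·██······               ┃─────
·····██·█·█·········               ┃     
██··············█···               ┃     
██···█·█··█·····█···               ┃     
··█····█············               ┃     
██·█·█···█··█·······               ┃     
██·█·····█··········               ┃     
··█·█···█···········               ┃     
···········█········               ┃     
··········██········               ┃     


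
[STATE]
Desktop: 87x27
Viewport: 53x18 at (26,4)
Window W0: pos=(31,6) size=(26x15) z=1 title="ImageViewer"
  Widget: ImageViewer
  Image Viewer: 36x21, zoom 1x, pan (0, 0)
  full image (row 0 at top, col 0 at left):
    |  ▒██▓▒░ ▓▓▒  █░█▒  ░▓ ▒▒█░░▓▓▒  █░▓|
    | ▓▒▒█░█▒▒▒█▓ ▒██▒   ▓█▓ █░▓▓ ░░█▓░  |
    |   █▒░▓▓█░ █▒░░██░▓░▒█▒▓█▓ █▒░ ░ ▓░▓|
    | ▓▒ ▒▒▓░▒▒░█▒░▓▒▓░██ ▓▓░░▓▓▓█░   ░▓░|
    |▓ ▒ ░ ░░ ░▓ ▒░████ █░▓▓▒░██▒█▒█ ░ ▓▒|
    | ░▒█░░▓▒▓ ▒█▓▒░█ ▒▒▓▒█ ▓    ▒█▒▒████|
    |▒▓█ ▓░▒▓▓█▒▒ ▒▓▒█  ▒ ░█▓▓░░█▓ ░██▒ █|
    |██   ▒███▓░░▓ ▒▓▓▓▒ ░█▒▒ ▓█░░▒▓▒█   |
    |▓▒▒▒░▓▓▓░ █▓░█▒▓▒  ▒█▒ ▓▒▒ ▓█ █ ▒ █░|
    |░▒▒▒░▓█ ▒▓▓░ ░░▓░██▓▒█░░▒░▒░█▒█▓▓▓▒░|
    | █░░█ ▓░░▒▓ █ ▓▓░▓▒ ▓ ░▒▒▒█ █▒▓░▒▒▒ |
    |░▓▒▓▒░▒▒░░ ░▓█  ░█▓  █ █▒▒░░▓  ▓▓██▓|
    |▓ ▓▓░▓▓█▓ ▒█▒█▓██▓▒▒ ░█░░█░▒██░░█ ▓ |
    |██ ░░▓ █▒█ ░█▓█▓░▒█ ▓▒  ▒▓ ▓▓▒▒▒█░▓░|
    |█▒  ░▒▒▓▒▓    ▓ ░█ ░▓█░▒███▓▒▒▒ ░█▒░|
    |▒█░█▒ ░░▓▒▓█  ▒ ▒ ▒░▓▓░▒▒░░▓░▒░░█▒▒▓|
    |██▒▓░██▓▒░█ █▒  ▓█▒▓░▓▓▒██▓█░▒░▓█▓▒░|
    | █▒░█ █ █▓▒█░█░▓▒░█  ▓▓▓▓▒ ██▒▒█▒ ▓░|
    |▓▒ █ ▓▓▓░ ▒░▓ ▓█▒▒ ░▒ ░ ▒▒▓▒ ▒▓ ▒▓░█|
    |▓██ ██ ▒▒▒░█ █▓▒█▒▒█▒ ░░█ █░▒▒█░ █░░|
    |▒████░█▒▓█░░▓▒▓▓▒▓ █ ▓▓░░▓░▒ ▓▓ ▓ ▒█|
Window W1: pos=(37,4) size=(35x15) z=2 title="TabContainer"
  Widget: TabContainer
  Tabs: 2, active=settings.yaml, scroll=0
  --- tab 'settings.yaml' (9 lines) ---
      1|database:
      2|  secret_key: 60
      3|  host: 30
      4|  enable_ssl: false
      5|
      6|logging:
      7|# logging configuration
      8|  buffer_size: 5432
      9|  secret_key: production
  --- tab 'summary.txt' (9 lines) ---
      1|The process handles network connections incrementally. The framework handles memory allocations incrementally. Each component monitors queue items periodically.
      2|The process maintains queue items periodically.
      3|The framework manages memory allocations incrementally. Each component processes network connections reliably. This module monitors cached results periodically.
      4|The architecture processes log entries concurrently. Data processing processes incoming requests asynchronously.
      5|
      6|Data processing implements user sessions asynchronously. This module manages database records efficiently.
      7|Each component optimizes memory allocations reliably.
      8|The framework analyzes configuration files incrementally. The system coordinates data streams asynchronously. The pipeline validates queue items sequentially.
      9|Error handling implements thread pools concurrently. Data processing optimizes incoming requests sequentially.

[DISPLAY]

           ┏━━━━━━━━━━━━━━━━━━━━━━━━━━━━━━━━━┓       
           ┃ TabContainer                    ┃       
     ┏━━━━━┠─────────────────────────────────┨       
     ┃ Imag┃[settings.yaml]│ summary.txt     ┃       
     ┠─────┃─────────────────────────────────┃       
     ┃  ▒██┃database:                        ┃       
     ┃ ▓▒▒█┃  secret_key: 60                 ┃       
     ┃   █▒┃  host: 30                       ┃       
     ┃ ▓▒ ▒┃  enable_ssl: false              ┃       
     ┃▓ ▒ ░┃                                 ┃       
     ┃ ░▒█░┃logging:                         ┃       
     ┃▒▓█ ▓┃# logging configuration          ┃       
     ┃██   ┃  buffer_size: 5432              ┃       
     ┃▓▒▒▒░┃  secret_key: production         ┃       
     ┃░▒▒▒░┗━━━━━━━━━━━━━━━━━━━━━━━━━━━━━━━━━┛       
     ┃ █░░█ ▓░░▒▓ █ ▓▓░▓▒ ▓ ░▒┃                      
     ┗━━━━━━━━━━━━━━━━━━━━━━━━┛                      
                                                     


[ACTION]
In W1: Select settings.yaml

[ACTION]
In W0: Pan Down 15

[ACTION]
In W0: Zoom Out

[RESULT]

           ┏━━━━━━━━━━━━━━━━━━━━━━━━━━━━━━━━━┓       
           ┃ TabContainer                    ┃       
     ┏━━━━━┠─────────────────────────────────┨       
     ┃ Imag┃[settings.yaml]│ summary.txt     ┃       
     ┠─────┃─────────────────────────────────┃       
     ┃▒█░█▒┃database:                        ┃       
     ┃██▒▓░┃  secret_key: 60                 ┃       
     ┃ █▒░█┃  host: 30                       ┃       
     ┃▓▒ █ ┃  enable_ssl: false              ┃       
     ┃▓██ █┃                                 ┃       
     ┃▒████┃logging:                         ┃       
     ┃     ┃# logging configuration          ┃       
     ┃     ┃  buffer_size: 5432              ┃       
     ┃     ┃  secret_key: production         ┃       
     ┃     ┗━━━━━━━━━━━━━━━━━━━━━━━━━━━━━━━━━┛       
     ┃                        ┃                      
     ┗━━━━━━━━━━━━━━━━━━━━━━━━┛                      
                                                     


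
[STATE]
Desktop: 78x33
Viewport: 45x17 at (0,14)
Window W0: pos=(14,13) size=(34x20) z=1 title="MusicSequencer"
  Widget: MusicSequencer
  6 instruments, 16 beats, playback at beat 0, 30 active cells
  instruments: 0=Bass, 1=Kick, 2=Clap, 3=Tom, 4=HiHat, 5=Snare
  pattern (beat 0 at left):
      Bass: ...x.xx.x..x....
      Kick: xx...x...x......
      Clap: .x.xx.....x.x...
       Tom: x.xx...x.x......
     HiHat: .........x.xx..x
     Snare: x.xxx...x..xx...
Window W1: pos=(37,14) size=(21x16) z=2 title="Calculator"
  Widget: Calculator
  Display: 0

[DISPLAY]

              ┃ MusicSequencer       ┏━━━━━━━
              ┠──────────────────────┃ Calcul
              ┃      ▼123456789012345┠───────
              ┃  Bass···█·██·█··█····┃       
              ┃  Kick██···█···█······┃┌───┬──
              ┃  Clap·█·██·····█·█···┃│ 7 │ 8
              ┃   Tom█·██···█·█······┃├───┼──
              ┃ HiHat·········█·██··█┃│ 4 │ 5
              ┃ Snare█·███···█··██···┃├───┼──
              ┃                      ┃│ 1 │ 2
              ┃                      ┃├───┼──
              ┃                      ┃│ 0 │ .
              ┃                      ┃├───┼──
              ┃                      ┃│ C │ M
              ┃                      ┃└───┴──
              ┃                      ┗━━━━━━━
              ┃                              


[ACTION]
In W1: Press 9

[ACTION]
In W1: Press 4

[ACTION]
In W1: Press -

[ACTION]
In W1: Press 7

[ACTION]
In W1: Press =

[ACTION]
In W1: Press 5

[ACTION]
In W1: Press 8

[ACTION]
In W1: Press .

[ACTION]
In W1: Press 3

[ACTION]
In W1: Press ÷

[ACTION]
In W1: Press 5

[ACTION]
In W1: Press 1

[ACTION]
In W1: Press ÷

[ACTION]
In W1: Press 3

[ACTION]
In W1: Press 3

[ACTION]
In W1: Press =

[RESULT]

              ┃ MusicSequencer       ┏━━━━━━━
              ┠──────────────────────┃ Calcul
              ┃      ▼123456789012345┠───────
              ┃  Bass···█·██·█··█····┃      0
              ┃  Kick██···█···█······┃┌───┬──
              ┃  Clap·█·██·····█·█···┃│ 7 │ 8
              ┃   Tom█·██···█·█······┃├───┼──
              ┃ HiHat·········█·██··█┃│ 4 │ 5
              ┃ Snare█·███···█··██···┃├───┼──
              ┃                      ┃│ 1 │ 2
              ┃                      ┃├───┼──
              ┃                      ┃│ 0 │ .
              ┃                      ┃├───┼──
              ┃                      ┃│ C │ M
              ┃                      ┃└───┴──
              ┃                      ┗━━━━━━━
              ┃                              


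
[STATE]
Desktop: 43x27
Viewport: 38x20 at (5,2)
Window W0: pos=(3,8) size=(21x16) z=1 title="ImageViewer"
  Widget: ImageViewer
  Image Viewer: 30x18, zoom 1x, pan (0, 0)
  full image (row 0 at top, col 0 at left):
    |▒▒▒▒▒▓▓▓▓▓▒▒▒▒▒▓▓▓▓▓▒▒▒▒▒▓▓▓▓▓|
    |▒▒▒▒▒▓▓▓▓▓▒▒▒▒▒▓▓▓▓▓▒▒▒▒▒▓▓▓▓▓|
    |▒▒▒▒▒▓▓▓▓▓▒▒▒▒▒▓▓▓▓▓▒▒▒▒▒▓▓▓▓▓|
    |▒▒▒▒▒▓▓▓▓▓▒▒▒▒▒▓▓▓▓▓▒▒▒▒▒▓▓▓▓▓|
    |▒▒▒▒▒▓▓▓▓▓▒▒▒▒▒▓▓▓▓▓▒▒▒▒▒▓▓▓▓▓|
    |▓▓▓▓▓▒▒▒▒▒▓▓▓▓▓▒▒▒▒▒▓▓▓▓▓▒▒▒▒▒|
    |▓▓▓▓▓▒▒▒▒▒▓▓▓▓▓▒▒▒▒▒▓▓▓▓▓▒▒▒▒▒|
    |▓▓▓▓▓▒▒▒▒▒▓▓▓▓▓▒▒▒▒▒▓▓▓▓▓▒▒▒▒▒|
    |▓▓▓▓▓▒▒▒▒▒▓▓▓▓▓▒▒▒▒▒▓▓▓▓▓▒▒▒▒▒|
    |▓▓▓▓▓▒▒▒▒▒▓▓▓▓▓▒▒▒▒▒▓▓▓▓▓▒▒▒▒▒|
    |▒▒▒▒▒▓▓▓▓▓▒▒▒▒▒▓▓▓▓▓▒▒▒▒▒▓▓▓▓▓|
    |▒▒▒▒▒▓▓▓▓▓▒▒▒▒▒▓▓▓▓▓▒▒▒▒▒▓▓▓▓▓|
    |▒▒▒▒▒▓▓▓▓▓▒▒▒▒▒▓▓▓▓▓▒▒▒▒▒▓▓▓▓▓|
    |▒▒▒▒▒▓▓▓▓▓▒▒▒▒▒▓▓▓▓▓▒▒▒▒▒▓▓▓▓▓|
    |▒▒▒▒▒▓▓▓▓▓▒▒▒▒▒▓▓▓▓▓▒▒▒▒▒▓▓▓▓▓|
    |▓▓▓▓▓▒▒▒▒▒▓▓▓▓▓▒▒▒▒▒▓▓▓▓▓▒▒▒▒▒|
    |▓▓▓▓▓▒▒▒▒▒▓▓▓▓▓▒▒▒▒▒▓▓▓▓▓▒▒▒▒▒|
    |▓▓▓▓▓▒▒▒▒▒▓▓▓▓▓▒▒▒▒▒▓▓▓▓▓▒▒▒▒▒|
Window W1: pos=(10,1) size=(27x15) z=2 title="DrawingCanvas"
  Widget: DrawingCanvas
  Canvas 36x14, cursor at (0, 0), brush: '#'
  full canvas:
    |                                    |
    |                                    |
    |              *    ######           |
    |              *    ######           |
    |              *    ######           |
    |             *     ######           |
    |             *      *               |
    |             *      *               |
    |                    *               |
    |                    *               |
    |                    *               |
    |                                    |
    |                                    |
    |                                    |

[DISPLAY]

     ┃ DrawingCanvas           ┃      
     ┠─────────────────────────┨      
     ┃+                        ┃      
     ┃                         ┃      
     ┃              *    ######┃      
     ┃              *    ######┃      
━━━━━┃              *    ######┃      
Image┃             *     ######┃      
─────┃             *      *    ┃      
▒▒▒▒▓┃             *      *    ┃      
▒▒▒▒▓┃                    *    ┃      
▒▒▒▒▓┃                    *    ┃      
▒▒▒▒▓┃                    *    ┃      
▒▒▒▒▓┗━━━━━━━━━━━━━━━━━━━━━━━━━┛      
▓▓▓▓▒▒▒▒▒▓▓▓▓▓▒▒▒▒┃                   
▓▓▓▓▒▒▒▒▒▓▓▓▓▓▒▒▒▒┃                   
▓▓▓▓▒▒▒▒▒▓▓▓▓▓▒▒▒▒┃                   
▓▓▓▓▒▒▒▒▒▓▓▓▓▓▒▒▒▒┃                   
▓▓▓▓▒▒▒▒▒▓▓▓▓▓▒▒▒▒┃                   
▒▒▒▒▓▓▓▓▓▒▒▒▒▒▓▓▓▓┃                   


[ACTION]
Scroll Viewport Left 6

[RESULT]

          ┃ DrawingCanvas           ┃ 
          ┠─────────────────────────┨ 
          ┃+                        ┃ 
          ┃                         ┃ 
          ┃              *    ######┃ 
          ┃              *    ######┃ 
   ┏━━━━━━┃              *    ######┃ 
   ┃ Image┃             *     ######┃ 
   ┠──────┃             *      *    ┃ 
   ┃▒▒▒▒▒▓┃             *      *    ┃ 
   ┃▒▒▒▒▒▓┃                    *    ┃ 
   ┃▒▒▒▒▒▓┃                    *    ┃ 
   ┃▒▒▒▒▒▓┃                    *    ┃ 
   ┃▒▒▒▒▒▓┗━━━━━━━━━━━━━━━━━━━━━━━━━┛ 
   ┃▓▓▓▓▓▒▒▒▒▒▓▓▓▓▓▒▒▒▒┃              
   ┃▓▓▓▓▓▒▒▒▒▒▓▓▓▓▓▒▒▒▒┃              
   ┃▓▓▓▓▓▒▒▒▒▒▓▓▓▓▓▒▒▒▒┃              
   ┃▓▓▓▓▓▒▒▒▒▒▓▓▓▓▓▒▒▒▒┃              
   ┃▓▓▓▓▓▒▒▒▒▒▓▓▓▓▓▒▒▒▒┃              
   ┃▒▒▒▒▒▓▓▓▓▓▒▒▒▒▒▓▓▓▓┃              


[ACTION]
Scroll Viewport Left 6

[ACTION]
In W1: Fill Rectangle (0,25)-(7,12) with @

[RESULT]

          ┃ DrawingCanvas           ┃ 
          ┠─────────────────────────┨ 
          ┃+           @@@@@@@@@@@@@┃ 
          ┃            @@@@@@@@@@@@@┃ 
          ┃            @@@@@@@@@@@@@┃ 
          ┃            @@@@@@@@@@@@@┃ 
   ┏━━━━━━┃            @@@@@@@@@@@@@┃ 
   ┃ Image┃            @@@@@@@@@@@@@┃ 
   ┠──────┃            @@@@@@@@@@@@@┃ 
   ┃▒▒▒▒▒▓┃            @@@@@@@@@@@@@┃ 
   ┃▒▒▒▒▒▓┃                    *    ┃ 
   ┃▒▒▒▒▒▓┃                    *    ┃ 
   ┃▒▒▒▒▒▓┃                    *    ┃ 
   ┃▒▒▒▒▒▓┗━━━━━━━━━━━━━━━━━━━━━━━━━┛ 
   ┃▓▓▓▓▓▒▒▒▒▒▓▓▓▓▓▒▒▒▒┃              
   ┃▓▓▓▓▓▒▒▒▒▒▓▓▓▓▓▒▒▒▒┃              
   ┃▓▓▓▓▓▒▒▒▒▒▓▓▓▓▓▒▒▒▒┃              
   ┃▓▓▓▓▓▒▒▒▒▒▓▓▓▓▓▒▒▒▒┃              
   ┃▓▓▓▓▓▒▒▒▒▒▓▓▓▓▓▒▒▒▒┃              
   ┃▒▒▒▒▒▓▓▓▓▓▒▒▒▒▒▓▓▓▓┃              
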